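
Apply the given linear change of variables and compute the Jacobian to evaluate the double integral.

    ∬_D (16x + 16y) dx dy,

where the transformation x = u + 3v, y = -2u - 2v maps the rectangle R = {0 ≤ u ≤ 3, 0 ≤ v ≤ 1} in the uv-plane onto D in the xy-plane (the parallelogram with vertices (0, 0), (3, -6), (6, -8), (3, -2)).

Compute the Jacobian determinant of (x, y) with respect to (u, v):

    ∂(x,y)/∂(u,v) = | 1  3 | = (1)(-2) - (3)(-2) = 4.
                   | -2  -2 |

Its absolute value is |J| = 4 (the area scaling factor).

Substituting x = u + 3v, y = -2u - 2v into the integrand,

    16x + 16y → -16u + 16v,

so the integral becomes

    ∬_R (-16u + 16v) · |J| du dv = ∫_0^3 ∫_0^1 (-64u + 64v) dv du.

Inner (v): 32 - 64u.
Outer (u): -192.

Therefore ∬_D (16x + 16y) dx dy = -192.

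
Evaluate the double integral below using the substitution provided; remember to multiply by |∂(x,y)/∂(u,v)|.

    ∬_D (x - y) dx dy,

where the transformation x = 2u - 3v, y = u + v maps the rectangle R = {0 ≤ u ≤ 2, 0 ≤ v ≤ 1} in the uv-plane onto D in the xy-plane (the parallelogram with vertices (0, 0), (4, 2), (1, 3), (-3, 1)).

Compute the Jacobian determinant of (x, y) with respect to (u, v):

    ∂(x,y)/∂(u,v) = | 2  -3 | = (2)(1) - (-3)(1) = 5.
                   | 1  1 |

Its absolute value is |J| = 5 (the area scaling factor).

Substituting x = 2u - 3v, y = u + v into the integrand,

    x - y → u - 4v,

so the integral becomes

    ∬_R (u - 4v) · |J| du dv = ∫_0^2 ∫_0^1 (5u - 20v) dv du.

Inner (v): 5u - 10.
Outer (u): -10.

Therefore ∬_D (x - y) dx dy = -10.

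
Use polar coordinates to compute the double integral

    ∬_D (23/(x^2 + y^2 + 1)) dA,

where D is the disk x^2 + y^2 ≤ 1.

The region D is 0 ≤ r ≤ 1, 0 ≤ θ ≤ 2π in polar coordinates, where x = r cos(θ), y = r sin(θ), and dA = r dr dθ.

Under the substitution, the integrand becomes 23/(r^2 + 1), so

    ∬_D (23/(x^2 + y^2 + 1)) dA = ∫_{0}^{2π} ∫_{0}^{1} (23/(r^2 + 1)) · r dr dθ.

Inner integral (in r): ∫_{0}^{1} (23/(r^2 + 1)) · r dr = 23log(2)/2.

Outer integral (in θ): ∫_{0}^{2π} (23log(2)/2) dθ = 23π log(2).

Therefore ∬_D (23/(x^2 + y^2 + 1)) dA = 23π log(2).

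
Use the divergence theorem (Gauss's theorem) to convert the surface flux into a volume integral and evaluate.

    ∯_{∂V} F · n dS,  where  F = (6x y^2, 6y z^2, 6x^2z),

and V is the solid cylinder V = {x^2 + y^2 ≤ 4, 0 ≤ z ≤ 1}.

By the divergence theorem,

    ∯_{∂V} F · n dS = ∭_V (∇ · F) dV.

Compute the divergence:
    ∇ · F = ∂F_x/∂x + ∂F_y/∂y + ∂F_z/∂z = 6y^2 + 6z^2 + 6x^2 = 6x^2 + 6y^2 + 6z^2.

In cylindrical coordinates, x = r cos(θ), y = r sin(θ), z = z, dV = r dr dθ dz, with 0 ≤ r ≤ 2, 0 ≤ θ ≤ 2π, 0 ≤ z ≤ 1.

The integrand, after substitution and multiplying by the volume element, becomes (6r^2 + 6z^2) · r, so

    ∭_V (∇·F) dV = ∫_0^{2π} ∫_0^{2} ∫_0^{1} (6r^2 + 6z^2) · r dz dr dθ.

Inner (z from 0 to 1): 6r^3 + 2r.
Middle (r from 0 to 2): 28.
Outer (θ from 0 to 2π): 56π.

Therefore ∯_{∂V} F · n dS = 56π.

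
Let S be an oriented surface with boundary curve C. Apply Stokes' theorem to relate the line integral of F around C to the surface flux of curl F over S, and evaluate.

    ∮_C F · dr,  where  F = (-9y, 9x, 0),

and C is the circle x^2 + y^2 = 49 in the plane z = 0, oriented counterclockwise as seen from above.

Let S be the flat disk x^2 + y^2 ≤ 49 in the plane z = 0, with upward unit normal n̂ = ẑ. By Stokes' theorem,

    ∮_C F · dr = ∬_S (∇ × F) · n̂ dS = ∬_D (curl F)_z dA,

where D is the disk x^2 + y^2 ≤ 49.

Compute the curl of F = (-9y, 9x, 0):
    (∇ × F)_x = ∂F_z/∂y - ∂F_y/∂z = 0,
    (∇ × F)_y = ∂F_x/∂z - ∂F_z/∂x = 0,
    (∇ × F)_z = ∂F_y/∂x - ∂F_x/∂y = 18.

On z = 0, (curl F)_z = 18.

Convert to polar (x = r cos θ, y = r sin θ, dA = r dr dθ); the integrand becomes 18, so

    ∬_D (curl F)_z dA = ∫_0^{2π} ∫_0^{7} (18) · r dr dθ.

Inner (r from 0 to 7): 441.
Outer (θ from 0 to 2π): 882π.

Therefore ∮_C F · dr = 882π.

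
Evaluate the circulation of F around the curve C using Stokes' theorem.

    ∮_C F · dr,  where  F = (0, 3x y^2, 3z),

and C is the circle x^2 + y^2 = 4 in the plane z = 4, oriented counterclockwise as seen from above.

Let S be the flat disk x^2 + y^2 ≤ 4 in the plane z = 4, with upward unit normal n̂ = ẑ. By Stokes' theorem,

    ∮_C F · dr = ∬_S (∇ × F) · n̂ dS = ∬_D (curl F)_z dA,

where D is the disk x^2 + y^2 ≤ 4.

Compute the curl of F = (0, 3x y^2, 3z):
    (∇ × F)_x = ∂F_z/∂y - ∂F_y/∂z = 0,
    (∇ × F)_y = ∂F_x/∂z - ∂F_z/∂x = 0,
    (∇ × F)_z = ∂F_y/∂x - ∂F_x/∂y = 3y^2.

On z = 4, (curl F)_z = 3y^2.

Convert to polar (x = r cos θ, y = r sin θ, dA = r dr dθ); the integrand becomes 3r^2sin(θ)^2, so

    ∬_D (curl F)_z dA = ∫_0^{2π} ∫_0^{2} (3r^2sin(θ)^2) · r dr dθ.

Inner (r from 0 to 2): 12sin(θ)^2.
Outer (θ from 0 to 2π): 12π.

Therefore ∮_C F · dr = 12π.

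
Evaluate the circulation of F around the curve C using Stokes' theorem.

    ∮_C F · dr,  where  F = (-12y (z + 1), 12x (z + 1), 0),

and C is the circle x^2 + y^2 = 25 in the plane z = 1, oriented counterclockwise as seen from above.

Let S be the flat disk x^2 + y^2 ≤ 25 in the plane z = 1, with upward unit normal n̂ = ẑ. By Stokes' theorem,

    ∮_C F · dr = ∬_S (∇ × F) · n̂ dS = ∬_D (curl F)_z dA,

where D is the disk x^2 + y^2 ≤ 25.

Compute the curl of F = (-12y (z + 1), 12x (z + 1), 0):
    (∇ × F)_x = ∂F_z/∂y - ∂F_y/∂z = -12x,
    (∇ × F)_y = ∂F_x/∂z - ∂F_z/∂x = -12y,
    (∇ × F)_z = ∂F_y/∂x - ∂F_x/∂y = 24z + 24.

On z = 1, (curl F)_z = 48.

Convert to polar (x = r cos θ, y = r sin θ, dA = r dr dθ); the integrand becomes 48, so

    ∬_D (curl F)_z dA = ∫_0^{2π} ∫_0^{5} (48) · r dr dθ.

Inner (r from 0 to 5): 600.
Outer (θ from 0 to 2π): 1200π.

Therefore ∮_C F · dr = 1200π.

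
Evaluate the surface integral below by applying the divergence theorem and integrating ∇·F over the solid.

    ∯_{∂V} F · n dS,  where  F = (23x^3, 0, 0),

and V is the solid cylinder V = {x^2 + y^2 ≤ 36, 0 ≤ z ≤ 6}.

By the divergence theorem,

    ∯_{∂V} F · n dS = ∭_V (∇ · F) dV.

Compute the divergence:
    ∇ · F = ∂F_x/∂x + ∂F_y/∂y + ∂F_z/∂z = 69x^2 + 0 + 0 = 69x^2.

In cylindrical coordinates, x = r cos(θ), y = r sin(θ), z = z, dV = r dr dθ dz, with 0 ≤ r ≤ 6, 0 ≤ θ ≤ 2π, 0 ≤ z ≤ 6.

The integrand, after substitution and multiplying by the volume element, becomes (69r^2cos(θ)^2) · r, so

    ∭_V (∇·F) dV = ∫_0^{2π} ∫_0^{6} ∫_0^{6} (69r^2cos(θ)^2) · r dz dr dθ.

Inner (z from 0 to 6): 414r^3cos(θ)^2.
Middle (r from 0 to 6): 134136cos(θ)^2.
Outer (θ from 0 to 2π): 134136π.

Therefore ∯_{∂V} F · n dS = 134136π.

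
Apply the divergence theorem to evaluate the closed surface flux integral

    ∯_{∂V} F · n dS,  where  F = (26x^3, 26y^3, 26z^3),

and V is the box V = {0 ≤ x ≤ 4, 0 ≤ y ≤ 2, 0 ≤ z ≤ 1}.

By the divergence theorem,

    ∯_{∂V} F · n dS = ∭_V (∇ · F) dV.

Compute the divergence:
    ∇ · F = ∂F_x/∂x + ∂F_y/∂y + ∂F_z/∂z = 78x^2 + 78y^2 + 78z^2.

V is a rectangular box, so dV = dx dy dz with 0 ≤ x ≤ 4, 0 ≤ y ≤ 2, 0 ≤ z ≤ 1.

Integrate (78x^2 + 78y^2 + 78z^2) over V as an iterated integral:

    ∭_V (∇·F) dV = ∫_0^{4} ∫_0^{2} ∫_0^{1} (78x^2 + 78y^2 + 78z^2) dz dy dx.

Inner (z from 0 to 1): 78x^2 + 78y^2 + 26.
Middle (y from 0 to 2): 156x^2 + 260.
Outer (x from 0 to 4): 4368.

Therefore ∯_{∂V} F · n dS = 4368.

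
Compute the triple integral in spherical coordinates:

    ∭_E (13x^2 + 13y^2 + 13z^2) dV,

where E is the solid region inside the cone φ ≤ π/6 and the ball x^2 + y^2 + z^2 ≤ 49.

In spherical coordinates, x = ρ sin(φ) cos(θ), y = ρ sin(φ) sin(θ), z = ρ cos(φ), and dV = ρ^2 sin(φ) dρ dφ dθ.

The integrand becomes 13ρ^2, so

    ∭_E (13x^2 + 13y^2 + 13z^2) dV = ∫_{0}^{2π} ∫_{0}^{π/6} ∫_{0}^{7} (13ρ^2) · ρ^2 sin(φ) dρ dφ dθ.

Inner (ρ): 218491sin(φ)/5.
Middle (φ): 218491/5 - 218491sqrt(3)/10.
Outer (θ): 218491π (2 - sqrt(3))/5.

Therefore the triple integral equals 218491π (2 - sqrt(3))/5.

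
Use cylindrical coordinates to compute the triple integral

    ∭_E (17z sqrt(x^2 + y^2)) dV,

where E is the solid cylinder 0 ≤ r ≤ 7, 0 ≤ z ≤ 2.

In cylindrical coordinates, x = r cos(θ), y = r sin(θ), z = z, and dV = r dr dθ dz.

The integrand becomes 17r z, so

    ∭_E (17z sqrt(x^2 + y^2)) dV = ∫_{0}^{2π} ∫_{0}^{7} ∫_{0}^{2} (17r z) · r dz dr dθ.

Inner (z): 34r^2.
Middle (r from 0 to 7): 11662/3.
Outer (θ): 23324π/3.

Therefore the triple integral equals 23324π/3.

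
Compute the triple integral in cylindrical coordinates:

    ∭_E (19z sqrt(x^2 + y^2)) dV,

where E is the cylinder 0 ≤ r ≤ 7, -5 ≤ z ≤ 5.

In cylindrical coordinates, x = r cos(θ), y = r sin(θ), z = z, and dV = r dr dθ dz.

The integrand becomes 19r z, so

    ∭_E (19z sqrt(x^2 + y^2)) dV = ∫_{0}^{2π} ∫_{0}^{7} ∫_{-5}^{5} (19r z) · r dz dr dθ.

Inner (z): 0.
Middle (r from 0 to 7): 0.
Outer (θ): 0.

Therefore the triple integral equals 0.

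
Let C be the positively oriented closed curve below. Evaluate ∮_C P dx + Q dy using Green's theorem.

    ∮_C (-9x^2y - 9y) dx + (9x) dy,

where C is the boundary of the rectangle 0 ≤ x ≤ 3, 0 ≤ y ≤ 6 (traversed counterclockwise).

Green's theorem converts the closed line integral into a double integral over the enclosed region D:

    ∮_C P dx + Q dy = ∬_D (∂Q/∂x - ∂P/∂y) dA.

Here P = -9x^2y - 9y, Q = 9x, so

    ∂Q/∂x = 9,    ∂P/∂y = -9x^2 - 9,
    ∂Q/∂x - ∂P/∂y = 9x^2 + 18.

D is the region 0 ≤ x ≤ 3, 0 ≤ y ≤ 6. Evaluating the double integral:

    ∬_D (9x^2 + 18) dA = ∫_0^{3} ∫_0^{6} (9x^2 + 18) dy dx.

Inner (y from 0 to 6): 54x^2 + 108.
Outer (x from 0 to 3): 810.

Therefore ∮_C P dx + Q dy = 810.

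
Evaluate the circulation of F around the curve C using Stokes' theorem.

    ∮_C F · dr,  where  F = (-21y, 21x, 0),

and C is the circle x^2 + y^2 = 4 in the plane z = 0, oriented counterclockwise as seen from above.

Let S be the flat disk x^2 + y^2 ≤ 4 in the plane z = 0, with upward unit normal n̂ = ẑ. By Stokes' theorem,

    ∮_C F · dr = ∬_S (∇ × F) · n̂ dS = ∬_D (curl F)_z dA,

where D is the disk x^2 + y^2 ≤ 4.

Compute the curl of F = (-21y, 21x, 0):
    (∇ × F)_x = ∂F_z/∂y - ∂F_y/∂z = 0,
    (∇ × F)_y = ∂F_x/∂z - ∂F_z/∂x = 0,
    (∇ × F)_z = ∂F_y/∂x - ∂F_x/∂y = 42.

On z = 0, (curl F)_z = 42.

Convert to polar (x = r cos θ, y = r sin θ, dA = r dr dθ); the integrand becomes 42, so

    ∬_D (curl F)_z dA = ∫_0^{2π} ∫_0^{2} (42) · r dr dθ.

Inner (r from 0 to 2): 84.
Outer (θ from 0 to 2π): 168π.

Therefore ∮_C F · dr = 168π.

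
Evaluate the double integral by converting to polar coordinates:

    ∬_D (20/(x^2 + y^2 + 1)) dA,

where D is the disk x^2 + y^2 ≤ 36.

The region D is 0 ≤ r ≤ 6, 0 ≤ θ ≤ 2π in polar coordinates, where x = r cos(θ), y = r sin(θ), and dA = r dr dθ.

Under the substitution, the integrand becomes 20/(r^2 + 1), so

    ∬_D (20/(x^2 + y^2 + 1)) dA = ∫_{0}^{2π} ∫_{0}^{6} (20/(r^2 + 1)) · r dr dθ.

Inner integral (in r): ∫_{0}^{6} (20/(r^2 + 1)) · r dr = log(4808584372417849).

Outer integral (in θ): ∫_{0}^{2π} (log(4808584372417849)) dθ = 20π log(37).

Therefore ∬_D (20/(x^2 + y^2 + 1)) dA = 20π log(37).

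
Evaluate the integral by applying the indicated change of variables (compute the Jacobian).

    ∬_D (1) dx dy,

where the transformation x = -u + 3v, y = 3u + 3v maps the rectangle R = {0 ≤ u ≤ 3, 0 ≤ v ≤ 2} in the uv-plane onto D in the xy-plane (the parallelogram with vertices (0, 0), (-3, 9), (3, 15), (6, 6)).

Compute the Jacobian determinant of (x, y) with respect to (u, v):

    ∂(x,y)/∂(u,v) = | -1  3 | = (-1)(3) - (3)(3) = -12.
                   | 3  3 |

Its absolute value is |J| = 12 (the area scaling factor).

Substituting x = -u + 3v, y = 3u + 3v into the integrand,

    1 → 1,

so the integral becomes

    ∬_R (1) · |J| du dv = ∫_0^3 ∫_0^2 (12) dv du.

Inner (v): 24.
Outer (u): 72.

Therefore ∬_D (1) dx dy = 72.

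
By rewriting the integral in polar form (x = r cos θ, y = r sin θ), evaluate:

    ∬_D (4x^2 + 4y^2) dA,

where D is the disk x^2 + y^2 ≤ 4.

The region D is 0 ≤ r ≤ 2, 0 ≤ θ ≤ 2π in polar coordinates, where x = r cos(θ), y = r sin(θ), and dA = r dr dθ.

Under the substitution, the integrand becomes 4r^2, so

    ∬_D (4x^2 + 4y^2) dA = ∫_{0}^{2π} ∫_{0}^{2} (4r^2) · r dr dθ.

Inner integral (in r): ∫_{0}^{2} (4r^2) · r dr = 16.

Outer integral (in θ): ∫_{0}^{2π} (16) dθ = 32π.

Therefore ∬_D (4x^2 + 4y^2) dA = 32π.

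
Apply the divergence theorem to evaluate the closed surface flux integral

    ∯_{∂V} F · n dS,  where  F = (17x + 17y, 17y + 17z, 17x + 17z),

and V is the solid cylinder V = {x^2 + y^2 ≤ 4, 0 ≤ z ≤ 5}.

By the divergence theorem,

    ∯_{∂V} F · n dS = ∭_V (∇ · F) dV.

Compute the divergence:
    ∇ · F = ∂F_x/∂x + ∂F_y/∂y + ∂F_z/∂z = 17 + 17 + 17 = 51.

In cylindrical coordinates, x = r cos(θ), y = r sin(θ), z = z, dV = r dr dθ dz, with 0 ≤ r ≤ 2, 0 ≤ θ ≤ 2π, 0 ≤ z ≤ 5.

The integrand, after substitution and multiplying by the volume element, becomes (51) · r, so

    ∭_V (∇·F) dV = ∫_0^{2π} ∫_0^{2} ∫_0^{5} (51) · r dz dr dθ.

Inner (z from 0 to 5): 255r.
Middle (r from 0 to 2): 510.
Outer (θ from 0 to 2π): 1020π.

Therefore ∯_{∂V} F · n dS = 1020π.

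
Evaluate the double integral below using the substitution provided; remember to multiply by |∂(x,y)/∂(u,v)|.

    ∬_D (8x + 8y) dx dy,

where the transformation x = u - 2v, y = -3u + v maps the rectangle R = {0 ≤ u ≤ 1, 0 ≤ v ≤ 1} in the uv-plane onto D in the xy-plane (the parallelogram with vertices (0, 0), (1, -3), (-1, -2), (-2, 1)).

Compute the Jacobian determinant of (x, y) with respect to (u, v):

    ∂(x,y)/∂(u,v) = | 1  -2 | = (1)(1) - (-2)(-3) = -5.
                   | -3  1 |

Its absolute value is |J| = 5 (the area scaling factor).

Substituting x = u - 2v, y = -3u + v into the integrand,

    8x + 8y → -16u - 8v,

so the integral becomes

    ∬_R (-16u - 8v) · |J| du dv = ∫_0^1 ∫_0^1 (-80u - 40v) dv du.

Inner (v): -80u - 20.
Outer (u): -60.

Therefore ∬_D (8x + 8y) dx dy = -60.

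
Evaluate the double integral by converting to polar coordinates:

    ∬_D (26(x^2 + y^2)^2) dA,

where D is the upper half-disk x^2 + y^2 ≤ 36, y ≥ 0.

The region D is 0 ≤ r ≤ 6, 0 ≤ θ ≤ π in polar coordinates, where x = r cos(θ), y = r sin(θ), and dA = r dr dθ.

Under the substitution, the integrand becomes 26r^4, so

    ∬_D (26(x^2 + y^2)^2) dA = ∫_{0}^{π} ∫_{0}^{6} (26r^4) · r dr dθ.

Inner integral (in r): ∫_{0}^{6} (26r^4) · r dr = 202176.

Outer integral (in θ): ∫_{0}^{π} (202176) dθ = 202176π.

Therefore ∬_D (26(x^2 + y^2)^2) dA = 202176π.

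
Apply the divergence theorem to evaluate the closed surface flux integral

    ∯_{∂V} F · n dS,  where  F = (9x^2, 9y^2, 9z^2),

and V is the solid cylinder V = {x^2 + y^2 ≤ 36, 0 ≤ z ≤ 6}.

By the divergence theorem,

    ∯_{∂V} F · n dS = ∭_V (∇ · F) dV.

Compute the divergence:
    ∇ · F = ∂F_x/∂x + ∂F_y/∂y + ∂F_z/∂z = 18x + 18y + 18z.

In cylindrical coordinates, x = r cos(θ), y = r sin(θ), z = z, dV = r dr dθ dz, with 0 ≤ r ≤ 6, 0 ≤ θ ≤ 2π, 0 ≤ z ≤ 6.

The integrand, after substitution and multiplying by the volume element, becomes (18sqrt(2)r sin(θ + π/4) + 18z) · r, so

    ∭_V (∇·F) dV = ∫_0^{2π} ∫_0^{6} ∫_0^{6} (18sqrt(2)r sin(θ + π/4) + 18z) · r dz dr dθ.

Inner (z from 0 to 6): 108r (sqrt(2)r sin(θ + π/4) + 3).
Middle (r from 0 to 6): 7776sqrt(2)sin(θ + π/4) + 5832.
Outer (θ from 0 to 2π): 11664π.

Therefore ∯_{∂V} F · n dS = 11664π.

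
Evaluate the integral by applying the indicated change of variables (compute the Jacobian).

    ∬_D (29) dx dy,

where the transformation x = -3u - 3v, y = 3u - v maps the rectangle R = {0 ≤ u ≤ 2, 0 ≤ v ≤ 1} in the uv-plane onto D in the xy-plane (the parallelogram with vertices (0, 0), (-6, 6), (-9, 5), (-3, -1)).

Compute the Jacobian determinant of (x, y) with respect to (u, v):

    ∂(x,y)/∂(u,v) = | -3  -3 | = (-3)(-1) - (-3)(3) = 12.
                   | 3  -1 |

Its absolute value is |J| = 12 (the area scaling factor).

Substituting x = -3u - 3v, y = 3u - v into the integrand,

    29 → 29,

so the integral becomes

    ∬_R (29) · |J| du dv = ∫_0^2 ∫_0^1 (348) dv du.

Inner (v): 348.
Outer (u): 696.

Therefore ∬_D (29) dx dy = 696.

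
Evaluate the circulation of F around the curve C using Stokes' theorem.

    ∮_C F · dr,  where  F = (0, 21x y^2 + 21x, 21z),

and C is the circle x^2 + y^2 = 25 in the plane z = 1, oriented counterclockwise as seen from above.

Let S be the flat disk x^2 + y^2 ≤ 25 in the plane z = 1, with upward unit normal n̂ = ẑ. By Stokes' theorem,

    ∮_C F · dr = ∬_S (∇ × F) · n̂ dS = ∬_D (curl F)_z dA,

where D is the disk x^2 + y^2 ≤ 25.

Compute the curl of F = (0, 21x y^2 + 21x, 21z):
    (∇ × F)_x = ∂F_z/∂y - ∂F_y/∂z = 0,
    (∇ × F)_y = ∂F_x/∂z - ∂F_z/∂x = 0,
    (∇ × F)_z = ∂F_y/∂x - ∂F_x/∂y = 21y^2 + 21.

On z = 1, (curl F)_z = 21y^2 + 21.

Convert to polar (x = r cos θ, y = r sin θ, dA = r dr dθ); the integrand becomes 21r^2sin(θ)^2 + 21, so

    ∬_D (curl F)_z dA = ∫_0^{2π} ∫_0^{5} (21r^2sin(θ)^2 + 21) · r dr dθ.

Inner (r from 0 to 5): 13125sin(θ)^2/4 + 525/2.
Outer (θ from 0 to 2π): 15225π/4.

Therefore ∮_C F · dr = 15225π/4.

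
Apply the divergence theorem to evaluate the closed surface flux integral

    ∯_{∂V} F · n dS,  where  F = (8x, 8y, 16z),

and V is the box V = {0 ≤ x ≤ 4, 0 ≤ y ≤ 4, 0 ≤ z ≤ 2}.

By the divergence theorem,

    ∯_{∂V} F · n dS = ∭_V (∇ · F) dV.

Compute the divergence:
    ∇ · F = ∂F_x/∂x + ∂F_y/∂y + ∂F_z/∂z = 8 + 8 + 16 = 32.

V is a rectangular box, so dV = dx dy dz with 0 ≤ x ≤ 4, 0 ≤ y ≤ 4, 0 ≤ z ≤ 2.

Integrate (32) over V as an iterated integral:

    ∭_V (∇·F) dV = ∫_0^{4} ∫_0^{4} ∫_0^{2} (32) dz dy dx.

Inner (z from 0 to 2): 64.
Middle (y from 0 to 4): 256.
Outer (x from 0 to 4): 1024.

Therefore ∯_{∂V} F · n dS = 1024.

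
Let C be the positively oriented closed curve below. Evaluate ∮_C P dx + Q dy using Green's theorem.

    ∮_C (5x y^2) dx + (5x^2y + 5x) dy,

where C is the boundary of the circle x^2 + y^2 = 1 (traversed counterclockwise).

Green's theorem converts the closed line integral into a double integral over the enclosed region D:

    ∮_C P dx + Q dy = ∬_D (∂Q/∂x - ∂P/∂y) dA.

Here P = 5x y^2, Q = 5x^2y + 5x, so

    ∂Q/∂x = 10x y + 5,    ∂P/∂y = 10x y,
    ∂Q/∂x - ∂P/∂y = 5.

D is the region x^2 + y^2 ≤ 1. Evaluating the double integral:

In polar coordinates (x = r cos θ, y = r sin θ, dA = r dr dθ) the integrand becomes 5, so

    ∬_D (5) dA = ∫_0^{2π} ∫_0^{1} (5) · r dr dθ.

Inner (r from 0 to 1): 5/2.
Outer (θ from 0 to 2π): 5π.

Therefore ∮_C P dx + Q dy = 5π.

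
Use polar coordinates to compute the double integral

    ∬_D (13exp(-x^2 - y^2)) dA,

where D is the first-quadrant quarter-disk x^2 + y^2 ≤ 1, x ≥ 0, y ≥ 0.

The region D is 0 ≤ r ≤ 1, 0 ≤ θ ≤ π/2 in polar coordinates, where x = r cos(θ), y = r sin(θ), and dA = r dr dθ.

Under the substitution, the integrand becomes 13exp(-r^2), so

    ∬_D (13exp(-x^2 - y^2)) dA = ∫_{0}^{π/2} ∫_{0}^{1} (13exp(-r^2)) · r dr dθ.

Inner integral (in r): ∫_{0}^{1} (13exp(-r^2)) · r dr = 13/2 - 13exp(-1)/2.

Outer integral (in θ): ∫_{0}^{π/2} (13/2 - 13exp(-1)/2) dθ = -13π (1 - e)exp(-1)/4.

Therefore ∬_D (13exp(-x^2 - y^2)) dA = -13π (1 - e)exp(-1)/4.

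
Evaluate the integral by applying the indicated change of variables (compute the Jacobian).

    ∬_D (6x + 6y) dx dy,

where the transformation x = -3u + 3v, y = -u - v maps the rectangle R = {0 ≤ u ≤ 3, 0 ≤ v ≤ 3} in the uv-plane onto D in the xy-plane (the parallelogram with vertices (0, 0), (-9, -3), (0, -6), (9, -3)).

Compute the Jacobian determinant of (x, y) with respect to (u, v):

    ∂(x,y)/∂(u,v) = | -3  3 | = (-3)(-1) - (3)(-1) = 6.
                   | -1  -1 |

Its absolute value is |J| = 6 (the area scaling factor).

Substituting x = -3u + 3v, y = -u - v into the integrand,

    6x + 6y → -24u + 12v,

so the integral becomes

    ∬_R (-24u + 12v) · |J| du dv = ∫_0^3 ∫_0^3 (-144u + 72v) dv du.

Inner (v): 324 - 432u.
Outer (u): -972.

Therefore ∬_D (6x + 6y) dx dy = -972.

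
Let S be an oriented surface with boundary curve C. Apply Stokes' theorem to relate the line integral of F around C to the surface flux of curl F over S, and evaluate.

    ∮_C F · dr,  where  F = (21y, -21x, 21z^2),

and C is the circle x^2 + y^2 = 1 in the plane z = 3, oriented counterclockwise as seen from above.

Let S be the flat disk x^2 + y^2 ≤ 1 in the plane z = 3, with upward unit normal n̂ = ẑ. By Stokes' theorem,

    ∮_C F · dr = ∬_S (∇ × F) · n̂ dS = ∬_D (curl F)_z dA,

where D is the disk x^2 + y^2 ≤ 1.

Compute the curl of F = (21y, -21x, 21z^2):
    (∇ × F)_x = ∂F_z/∂y - ∂F_y/∂z = 0,
    (∇ × F)_y = ∂F_x/∂z - ∂F_z/∂x = 0,
    (∇ × F)_z = ∂F_y/∂x - ∂F_x/∂y = -42.

On z = 3, (curl F)_z = -42.

Convert to polar (x = r cos θ, y = r sin θ, dA = r dr dθ); the integrand becomes -42, so

    ∬_D (curl F)_z dA = ∫_0^{2π} ∫_0^{1} (-42) · r dr dθ.

Inner (r from 0 to 1): -21.
Outer (θ from 0 to 2π): -42π.

Therefore ∮_C F · dr = -42π.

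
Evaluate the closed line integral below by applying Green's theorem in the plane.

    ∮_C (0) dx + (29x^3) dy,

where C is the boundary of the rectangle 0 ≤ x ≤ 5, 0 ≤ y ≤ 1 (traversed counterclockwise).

Green's theorem converts the closed line integral into a double integral over the enclosed region D:

    ∮_C P dx + Q dy = ∬_D (∂Q/∂x - ∂P/∂y) dA.

Here P = 0, Q = 29x^3, so

    ∂Q/∂x = 87x^2,    ∂P/∂y = 0,
    ∂Q/∂x - ∂P/∂y = 87x^2.

D is the region 0 ≤ x ≤ 5, 0 ≤ y ≤ 1. Evaluating the double integral:

    ∬_D (87x^2) dA = ∫_0^{5} ∫_0^{1} (87x^2) dy dx.

Inner (y from 0 to 1): 87x^2.
Outer (x from 0 to 5): 3625.

Therefore ∮_C P dx + Q dy = 3625.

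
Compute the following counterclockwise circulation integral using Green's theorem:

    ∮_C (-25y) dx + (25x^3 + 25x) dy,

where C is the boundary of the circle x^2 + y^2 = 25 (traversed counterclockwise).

Green's theorem converts the closed line integral into a double integral over the enclosed region D:

    ∮_C P dx + Q dy = ∬_D (∂Q/∂x - ∂P/∂y) dA.

Here P = -25y, Q = 25x^3 + 25x, so

    ∂Q/∂x = 75x^2 + 25,    ∂P/∂y = -25,
    ∂Q/∂x - ∂P/∂y = 75x^2 + 50.

D is the region x^2 + y^2 ≤ 25. Evaluating the double integral:

In polar coordinates (x = r cos θ, y = r sin θ, dA = r dr dθ) the integrand becomes 75r^2cos(θ)^2 + 50, so

    ∬_D (75x^2 + 50) dA = ∫_0^{2π} ∫_0^{5} (75r^2cos(θ)^2 + 50) · r dr dθ.

Inner (r from 0 to 5): 46875cos(θ)^2/4 + 625.
Outer (θ from 0 to 2π): 51875π/4.

Therefore ∮_C P dx + Q dy = 51875π/4.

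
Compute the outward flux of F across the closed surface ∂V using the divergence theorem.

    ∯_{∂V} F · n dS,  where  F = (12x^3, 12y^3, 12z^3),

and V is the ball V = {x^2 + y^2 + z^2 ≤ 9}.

By the divergence theorem,

    ∯_{∂V} F · n dS = ∭_V (∇ · F) dV.

Compute the divergence:
    ∇ · F = ∂F_x/∂x + ∂F_y/∂y + ∂F_z/∂z = 36x^2 + 36y^2 + 36z^2.

In spherical coordinates, x = ρ sin(φ) cos(θ), y = ρ sin(φ) sin(θ), z = ρ cos(φ), dV = ρ^2 sin(φ) dρ dφ dθ, with 0 ≤ ρ ≤ 3, 0 ≤ φ ≤ π, 0 ≤ θ ≤ 2π.

The integrand, after substitution and multiplying by the volume element, becomes (36ρ^2) · ρ^2 sin(φ), so

    ∭_V (∇·F) dV = ∫_0^{2π} ∫_0^{π} ∫_0^{3} (36ρ^2) · ρ^2 sin(φ) dρ dφ dθ.

Inner (ρ from 0 to 3): 8748sin(φ)/5.
Middle (φ from 0 to π): 17496/5.
Outer (θ from 0 to 2π): 34992π/5.

Therefore ∯_{∂V} F · n dS = 34992π/5.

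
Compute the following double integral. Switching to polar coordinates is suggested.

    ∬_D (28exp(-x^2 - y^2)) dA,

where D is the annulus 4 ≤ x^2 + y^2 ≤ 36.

The region D is 2 ≤ r ≤ 6, 0 ≤ θ ≤ 2π in polar coordinates, where x = r cos(θ), y = r sin(θ), and dA = r dr dθ.

Under the substitution, the integrand becomes 28exp(-r^2), so

    ∬_D (28exp(-x^2 - y^2)) dA = ∫_{0}^{2π} ∫_{2}^{6} (28exp(-r^2)) · r dr dθ.

Inner integral (in r): ∫_{2}^{6} (28exp(-r^2)) · r dr = -(14 - 14exp(32))exp(-36).

Outer integral (in θ): ∫_{0}^{2π} (-(14 - 14exp(32))exp(-36)) dθ = -28π (1 - exp(32))exp(-36).

Therefore ∬_D (28exp(-x^2 - y^2)) dA = -28π (1 - exp(32))exp(-36).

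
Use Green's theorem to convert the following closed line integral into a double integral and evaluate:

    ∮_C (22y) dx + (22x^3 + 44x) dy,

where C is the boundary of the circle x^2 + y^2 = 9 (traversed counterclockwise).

Green's theorem converts the closed line integral into a double integral over the enclosed region D:

    ∮_C P dx + Q dy = ∬_D (∂Q/∂x - ∂P/∂y) dA.

Here P = 22y, Q = 22x^3 + 44x, so

    ∂Q/∂x = 66x^2 + 44,    ∂P/∂y = 22,
    ∂Q/∂x - ∂P/∂y = 66x^2 + 22.

D is the region x^2 + y^2 ≤ 9. Evaluating the double integral:

In polar coordinates (x = r cos θ, y = r sin θ, dA = r dr dθ) the integrand becomes 66r^2cos(θ)^2 + 22, so

    ∬_D (66x^2 + 22) dA = ∫_0^{2π} ∫_0^{3} (66r^2cos(θ)^2 + 22) · r dr dθ.

Inner (r from 0 to 3): 2673cos(θ)^2/2 + 99.
Outer (θ from 0 to 2π): 3069π/2.

Therefore ∮_C P dx + Q dy = 3069π/2.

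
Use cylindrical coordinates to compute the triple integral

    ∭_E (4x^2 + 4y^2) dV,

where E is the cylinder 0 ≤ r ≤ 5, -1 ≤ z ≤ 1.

In cylindrical coordinates, x = r cos(θ), y = r sin(θ), z = z, and dV = r dr dθ dz.

The integrand becomes 4r^2, so

    ∭_E (4x^2 + 4y^2) dV = ∫_{0}^{2π} ∫_{0}^{5} ∫_{-1}^{1} (4r^2) · r dz dr dθ.

Inner (z): 8r^3.
Middle (r from 0 to 5): 1250.
Outer (θ): 2500π.

Therefore the triple integral equals 2500π.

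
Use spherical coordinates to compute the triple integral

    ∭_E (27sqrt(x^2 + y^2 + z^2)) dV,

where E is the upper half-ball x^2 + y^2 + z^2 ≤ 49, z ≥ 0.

In spherical coordinates, x = ρ sin(φ) cos(θ), y = ρ sin(φ) sin(θ), z = ρ cos(φ), and dV = ρ^2 sin(φ) dρ dφ dθ.

The integrand becomes 27ρ, so

    ∭_E (27sqrt(x^2 + y^2 + z^2)) dV = ∫_{0}^{2π} ∫_{0}^{π/2} ∫_{0}^{7} (27ρ) · ρ^2 sin(φ) dρ dφ dθ.

Inner (ρ): 64827sin(φ)/4.
Middle (φ): 64827/4.
Outer (θ): 64827π/2.

Therefore the triple integral equals 64827π/2.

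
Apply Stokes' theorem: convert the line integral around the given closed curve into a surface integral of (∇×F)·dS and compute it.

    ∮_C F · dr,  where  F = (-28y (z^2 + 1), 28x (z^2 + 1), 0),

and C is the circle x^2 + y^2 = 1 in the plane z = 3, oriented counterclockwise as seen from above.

Let S be the flat disk x^2 + y^2 ≤ 1 in the plane z = 3, with upward unit normal n̂ = ẑ. By Stokes' theorem,

    ∮_C F · dr = ∬_S (∇ × F) · n̂ dS = ∬_D (curl F)_z dA,

where D is the disk x^2 + y^2 ≤ 1.

Compute the curl of F = (-28y (z^2 + 1), 28x (z^2 + 1), 0):
    (∇ × F)_x = ∂F_z/∂y - ∂F_y/∂z = -56x z,
    (∇ × F)_y = ∂F_x/∂z - ∂F_z/∂x = -56y z,
    (∇ × F)_z = ∂F_y/∂x - ∂F_x/∂y = 56z^2 + 56.

On z = 3, (curl F)_z = 560.

Convert to polar (x = r cos θ, y = r sin θ, dA = r dr dθ); the integrand becomes 560, so

    ∬_D (curl F)_z dA = ∫_0^{2π} ∫_0^{1} (560) · r dr dθ.

Inner (r from 0 to 1): 280.
Outer (θ from 0 to 2π): 560π.

Therefore ∮_C F · dr = 560π.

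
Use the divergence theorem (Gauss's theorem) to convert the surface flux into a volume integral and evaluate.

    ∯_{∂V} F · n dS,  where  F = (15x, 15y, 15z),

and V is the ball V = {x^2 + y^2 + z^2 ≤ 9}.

By the divergence theorem,

    ∯_{∂V} F · n dS = ∭_V (∇ · F) dV.

Compute the divergence:
    ∇ · F = ∂F_x/∂x + ∂F_y/∂y + ∂F_z/∂z = 15 + 15 + 15 = 45.

In spherical coordinates, x = ρ sin(φ) cos(θ), y = ρ sin(φ) sin(θ), z = ρ cos(φ), dV = ρ^2 sin(φ) dρ dφ dθ, with 0 ≤ ρ ≤ 3, 0 ≤ φ ≤ π, 0 ≤ θ ≤ 2π.

The integrand, after substitution and multiplying by the volume element, becomes (45) · ρ^2 sin(φ), so

    ∭_V (∇·F) dV = ∫_0^{2π} ∫_0^{π} ∫_0^{3} (45) · ρ^2 sin(φ) dρ dφ dθ.

Inner (ρ from 0 to 3): 405sin(φ).
Middle (φ from 0 to π): 810.
Outer (θ from 0 to 2π): 1620π.

Therefore ∯_{∂V} F · n dS = 1620π.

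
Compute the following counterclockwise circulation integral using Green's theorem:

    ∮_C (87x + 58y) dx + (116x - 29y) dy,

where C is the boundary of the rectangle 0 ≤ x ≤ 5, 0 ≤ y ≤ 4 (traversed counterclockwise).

Green's theorem converts the closed line integral into a double integral over the enclosed region D:

    ∮_C P dx + Q dy = ∬_D (∂Q/∂x - ∂P/∂y) dA.

Here P = 87x + 58y, Q = 116x - 29y, so

    ∂Q/∂x = 116,    ∂P/∂y = 58,
    ∂Q/∂x - ∂P/∂y = 58.

D is the region 0 ≤ x ≤ 5, 0 ≤ y ≤ 4. Evaluating the double integral:

    ∬_D (58) dA = ∫_0^{5} ∫_0^{4} (58) dy dx.

Inner (y from 0 to 4): 232.
Outer (x from 0 to 5): 1160.

Therefore ∮_C P dx + Q dy = 1160.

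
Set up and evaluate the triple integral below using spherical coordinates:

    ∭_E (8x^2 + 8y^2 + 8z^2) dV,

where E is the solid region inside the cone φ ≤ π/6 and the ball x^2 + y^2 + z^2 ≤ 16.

In spherical coordinates, x = ρ sin(φ) cos(θ), y = ρ sin(φ) sin(θ), z = ρ cos(φ), and dV = ρ^2 sin(φ) dρ dφ dθ.

The integrand becomes 8ρ^2, so

    ∭_E (8x^2 + 8y^2 + 8z^2) dV = ∫_{0}^{2π} ∫_{0}^{π/6} ∫_{0}^{4} (8ρ^2) · ρ^2 sin(φ) dρ dφ dθ.

Inner (ρ): 8192sin(φ)/5.
Middle (φ): 8192/5 - 4096sqrt(3)/5.
Outer (θ): 8192π (2 - sqrt(3))/5.

Therefore the triple integral equals 8192π (2 - sqrt(3))/5.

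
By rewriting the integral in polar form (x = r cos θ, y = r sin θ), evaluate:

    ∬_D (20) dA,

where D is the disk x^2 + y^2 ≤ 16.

The region D is 0 ≤ r ≤ 4, 0 ≤ θ ≤ 2π in polar coordinates, where x = r cos(θ), y = r sin(θ), and dA = r dr dθ.

Under the substitution, the integrand becomes 20, so

    ∬_D (20) dA = ∫_{0}^{2π} ∫_{0}^{4} (20) · r dr dθ.

Inner integral (in r): ∫_{0}^{4} (20) · r dr = 160.

Outer integral (in θ): ∫_{0}^{2π} (160) dθ = 320π.

Therefore ∬_D (20) dA = 320π.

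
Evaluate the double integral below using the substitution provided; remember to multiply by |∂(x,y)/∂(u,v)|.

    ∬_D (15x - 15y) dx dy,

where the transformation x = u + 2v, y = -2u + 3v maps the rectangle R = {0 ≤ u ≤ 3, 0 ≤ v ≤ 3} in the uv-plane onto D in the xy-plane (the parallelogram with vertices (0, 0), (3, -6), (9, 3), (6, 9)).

Compute the Jacobian determinant of (x, y) with respect to (u, v):

    ∂(x,y)/∂(u,v) = | 1  2 | = (1)(3) - (2)(-2) = 7.
                   | -2  3 |

Its absolute value is |J| = 7 (the area scaling factor).

Substituting x = u + 2v, y = -2u + 3v into the integrand,

    15x - 15y → 45u - 15v,

so the integral becomes

    ∬_R (45u - 15v) · |J| du dv = ∫_0^3 ∫_0^3 (315u - 105v) dv du.

Inner (v): 945u - 945/2.
Outer (u): 2835.

Therefore ∬_D (15x - 15y) dx dy = 2835.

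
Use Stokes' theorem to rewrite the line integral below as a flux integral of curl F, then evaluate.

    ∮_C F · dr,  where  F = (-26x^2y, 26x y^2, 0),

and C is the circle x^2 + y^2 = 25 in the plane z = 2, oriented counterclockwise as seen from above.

Let S be the flat disk x^2 + y^2 ≤ 25 in the plane z = 2, with upward unit normal n̂ = ẑ. By Stokes' theorem,

    ∮_C F · dr = ∬_S (∇ × F) · n̂ dS = ∬_D (curl F)_z dA,

where D is the disk x^2 + y^2 ≤ 25.

Compute the curl of F = (-26x^2y, 26x y^2, 0):
    (∇ × F)_x = ∂F_z/∂y - ∂F_y/∂z = 0,
    (∇ × F)_y = ∂F_x/∂z - ∂F_z/∂x = 0,
    (∇ × F)_z = ∂F_y/∂x - ∂F_x/∂y = 26x^2 + 26y^2.

On z = 2, (curl F)_z = 26x^2 + 26y^2.

Convert to polar (x = r cos θ, y = r sin θ, dA = r dr dθ); the integrand becomes 26r^2, so

    ∬_D (curl F)_z dA = ∫_0^{2π} ∫_0^{5} (26r^2) · r dr dθ.

Inner (r from 0 to 5): 8125/2.
Outer (θ from 0 to 2π): 8125π.

Therefore ∮_C F · dr = 8125π.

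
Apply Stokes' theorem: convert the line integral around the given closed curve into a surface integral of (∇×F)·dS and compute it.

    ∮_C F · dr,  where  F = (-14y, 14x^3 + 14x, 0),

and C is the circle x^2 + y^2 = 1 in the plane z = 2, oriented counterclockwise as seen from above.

Let S be the flat disk x^2 + y^2 ≤ 1 in the plane z = 2, with upward unit normal n̂ = ẑ. By Stokes' theorem,

    ∮_C F · dr = ∬_S (∇ × F) · n̂ dS = ∬_D (curl F)_z dA,

where D is the disk x^2 + y^2 ≤ 1.

Compute the curl of F = (-14y, 14x^3 + 14x, 0):
    (∇ × F)_x = ∂F_z/∂y - ∂F_y/∂z = 0,
    (∇ × F)_y = ∂F_x/∂z - ∂F_z/∂x = 0,
    (∇ × F)_z = ∂F_y/∂x - ∂F_x/∂y = 42x^2 + 28.

On z = 2, (curl F)_z = 42x^2 + 28.

Convert to polar (x = r cos θ, y = r sin θ, dA = r dr dθ); the integrand becomes 42r^2cos(θ)^2 + 28, so

    ∬_D (curl F)_z dA = ∫_0^{2π} ∫_0^{1} (42r^2cos(θ)^2 + 28) · r dr dθ.

Inner (r from 0 to 1): 21cos(θ)^2/2 + 14.
Outer (θ from 0 to 2π): 77π/2.

Therefore ∮_C F · dr = 77π/2.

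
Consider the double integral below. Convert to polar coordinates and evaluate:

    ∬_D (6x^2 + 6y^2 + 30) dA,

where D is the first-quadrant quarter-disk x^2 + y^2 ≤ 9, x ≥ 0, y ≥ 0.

The region D is 0 ≤ r ≤ 3, 0 ≤ θ ≤ π/2 in polar coordinates, where x = r cos(θ), y = r sin(θ), and dA = r dr dθ.

Under the substitution, the integrand becomes 6r^2 + 30, so

    ∬_D (6x^2 + 6y^2 + 30) dA = ∫_{0}^{π/2} ∫_{0}^{3} (6r^2 + 30) · r dr dθ.

Inner integral (in r): ∫_{0}^{3} (6r^2 + 30) · r dr = 513/2.

Outer integral (in θ): ∫_{0}^{π/2} (513/2) dθ = 513π/4.

Therefore ∬_D (6x^2 + 6y^2 + 30) dA = 513π/4.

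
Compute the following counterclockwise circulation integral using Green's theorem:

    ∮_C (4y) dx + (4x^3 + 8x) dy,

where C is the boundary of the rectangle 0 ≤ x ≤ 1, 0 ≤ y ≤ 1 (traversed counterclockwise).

Green's theorem converts the closed line integral into a double integral over the enclosed region D:

    ∮_C P dx + Q dy = ∬_D (∂Q/∂x - ∂P/∂y) dA.

Here P = 4y, Q = 4x^3 + 8x, so

    ∂Q/∂x = 12x^2 + 8,    ∂P/∂y = 4,
    ∂Q/∂x - ∂P/∂y = 12x^2 + 4.

D is the region 0 ≤ x ≤ 1, 0 ≤ y ≤ 1. Evaluating the double integral:

    ∬_D (12x^2 + 4) dA = ∫_0^{1} ∫_0^{1} (12x^2 + 4) dy dx.

Inner (y from 0 to 1): 12x^2 + 4.
Outer (x from 0 to 1): 8.

Therefore ∮_C P dx + Q dy = 8.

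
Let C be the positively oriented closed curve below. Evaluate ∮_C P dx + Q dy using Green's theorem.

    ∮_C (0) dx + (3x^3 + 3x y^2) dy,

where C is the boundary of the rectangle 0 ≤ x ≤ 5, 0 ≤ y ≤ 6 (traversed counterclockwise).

Green's theorem converts the closed line integral into a double integral over the enclosed region D:

    ∮_C P dx + Q dy = ∬_D (∂Q/∂x - ∂P/∂y) dA.

Here P = 0, Q = 3x^3 + 3x y^2, so

    ∂Q/∂x = 9x^2 + 3y^2,    ∂P/∂y = 0,
    ∂Q/∂x - ∂P/∂y = 9x^2 + 3y^2.

D is the region 0 ≤ x ≤ 5, 0 ≤ y ≤ 6. Evaluating the double integral:

    ∬_D (9x^2 + 3y^2) dA = ∫_0^{5} ∫_0^{6} (9x^2 + 3y^2) dy dx.

Inner (y from 0 to 6): 54x^2 + 216.
Outer (x from 0 to 5): 3330.

Therefore ∮_C P dx + Q dy = 3330.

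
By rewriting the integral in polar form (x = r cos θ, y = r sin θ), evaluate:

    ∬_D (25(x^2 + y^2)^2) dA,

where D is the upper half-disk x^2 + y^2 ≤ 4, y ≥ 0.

The region D is 0 ≤ r ≤ 2, 0 ≤ θ ≤ π in polar coordinates, where x = r cos(θ), y = r sin(θ), and dA = r dr dθ.

Under the substitution, the integrand becomes 25r^4, so

    ∬_D (25(x^2 + y^2)^2) dA = ∫_{0}^{π} ∫_{0}^{2} (25r^4) · r dr dθ.

Inner integral (in r): ∫_{0}^{2} (25r^4) · r dr = 800/3.

Outer integral (in θ): ∫_{0}^{π} (800/3) dθ = 800π/3.

Therefore ∬_D (25(x^2 + y^2)^2) dA = 800π/3.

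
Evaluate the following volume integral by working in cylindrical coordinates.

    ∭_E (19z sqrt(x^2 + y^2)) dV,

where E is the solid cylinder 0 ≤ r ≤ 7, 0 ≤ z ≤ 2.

In cylindrical coordinates, x = r cos(θ), y = r sin(θ), z = z, and dV = r dr dθ dz.

The integrand becomes 19r z, so

    ∭_E (19z sqrt(x^2 + y^2)) dV = ∫_{0}^{2π} ∫_{0}^{7} ∫_{0}^{2} (19r z) · r dz dr dθ.

Inner (z): 38r^2.
Middle (r from 0 to 7): 13034/3.
Outer (θ): 26068π/3.

Therefore the triple integral equals 26068π/3.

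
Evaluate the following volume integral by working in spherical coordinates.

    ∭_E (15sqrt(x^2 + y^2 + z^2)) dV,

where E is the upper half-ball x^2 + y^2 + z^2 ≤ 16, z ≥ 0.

In spherical coordinates, x = ρ sin(φ) cos(θ), y = ρ sin(φ) sin(θ), z = ρ cos(φ), and dV = ρ^2 sin(φ) dρ dφ dθ.

The integrand becomes 15ρ, so

    ∭_E (15sqrt(x^2 + y^2 + z^2)) dV = ∫_{0}^{2π} ∫_{0}^{π/2} ∫_{0}^{4} (15ρ) · ρ^2 sin(φ) dρ dφ dθ.

Inner (ρ): 960sin(φ).
Middle (φ): 960.
Outer (θ): 1920π.

Therefore the triple integral equals 1920π.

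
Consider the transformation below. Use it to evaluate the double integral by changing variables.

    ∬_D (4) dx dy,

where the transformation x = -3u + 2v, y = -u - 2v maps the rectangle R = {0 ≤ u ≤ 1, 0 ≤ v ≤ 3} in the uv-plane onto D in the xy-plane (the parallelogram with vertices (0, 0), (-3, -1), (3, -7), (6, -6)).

Compute the Jacobian determinant of (x, y) with respect to (u, v):

    ∂(x,y)/∂(u,v) = | -3  2 | = (-3)(-2) - (2)(-1) = 8.
                   | -1  -2 |

Its absolute value is |J| = 8 (the area scaling factor).

Substituting x = -3u + 2v, y = -u - 2v into the integrand,

    4 → 4,

so the integral becomes

    ∬_R (4) · |J| du dv = ∫_0^1 ∫_0^3 (32) dv du.

Inner (v): 96.
Outer (u): 96.

Therefore ∬_D (4) dx dy = 96.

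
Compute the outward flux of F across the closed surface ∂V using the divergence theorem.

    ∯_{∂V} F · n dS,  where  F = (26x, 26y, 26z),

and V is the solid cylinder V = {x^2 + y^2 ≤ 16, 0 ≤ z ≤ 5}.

By the divergence theorem,

    ∯_{∂V} F · n dS = ∭_V (∇ · F) dV.

Compute the divergence:
    ∇ · F = ∂F_x/∂x + ∂F_y/∂y + ∂F_z/∂z = 26 + 26 + 26 = 78.

In cylindrical coordinates, x = r cos(θ), y = r sin(θ), z = z, dV = r dr dθ dz, with 0 ≤ r ≤ 4, 0 ≤ θ ≤ 2π, 0 ≤ z ≤ 5.

The integrand, after substitution and multiplying by the volume element, becomes (78) · r, so

    ∭_V (∇·F) dV = ∫_0^{2π} ∫_0^{4} ∫_0^{5} (78) · r dz dr dθ.

Inner (z from 0 to 5): 390r.
Middle (r from 0 to 4): 3120.
Outer (θ from 0 to 2π): 6240π.

Therefore ∯_{∂V} F · n dS = 6240π.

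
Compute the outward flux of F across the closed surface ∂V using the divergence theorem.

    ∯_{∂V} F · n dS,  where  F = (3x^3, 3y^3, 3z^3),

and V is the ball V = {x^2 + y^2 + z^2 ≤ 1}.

By the divergence theorem,

    ∯_{∂V} F · n dS = ∭_V (∇ · F) dV.

Compute the divergence:
    ∇ · F = ∂F_x/∂x + ∂F_y/∂y + ∂F_z/∂z = 9x^2 + 9y^2 + 9z^2.

In spherical coordinates, x = ρ sin(φ) cos(θ), y = ρ sin(φ) sin(θ), z = ρ cos(φ), dV = ρ^2 sin(φ) dρ dφ dθ, with 0 ≤ ρ ≤ 1, 0 ≤ φ ≤ π, 0 ≤ θ ≤ 2π.

The integrand, after substitution and multiplying by the volume element, becomes (9ρ^2) · ρ^2 sin(φ), so

    ∭_V (∇·F) dV = ∫_0^{2π} ∫_0^{π} ∫_0^{1} (9ρ^2) · ρ^2 sin(φ) dρ dφ dθ.

Inner (ρ from 0 to 1): 9sin(φ)/5.
Middle (φ from 0 to π): 18/5.
Outer (θ from 0 to 2π): 36π/5.

Therefore ∯_{∂V} F · n dS = 36π/5.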